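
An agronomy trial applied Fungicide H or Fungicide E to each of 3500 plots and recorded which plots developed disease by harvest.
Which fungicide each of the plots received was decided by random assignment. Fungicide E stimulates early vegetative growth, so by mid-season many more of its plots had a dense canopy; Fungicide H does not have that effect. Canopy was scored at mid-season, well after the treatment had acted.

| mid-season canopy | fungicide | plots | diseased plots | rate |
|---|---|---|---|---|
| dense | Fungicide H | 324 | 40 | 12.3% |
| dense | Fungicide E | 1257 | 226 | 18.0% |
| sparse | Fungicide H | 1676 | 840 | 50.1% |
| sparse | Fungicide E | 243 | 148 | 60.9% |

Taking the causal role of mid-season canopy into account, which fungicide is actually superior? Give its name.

Mid-season canopy here is a post-treatment variable shaped by the fungicide; conditioning on it would introduce bias rather than remove it. The overall comparison is the causal one.
Pooled: Fungicide H 44.0% vs Fungicide E 24.9%; Fungicide E is lower overall.

Fungicide E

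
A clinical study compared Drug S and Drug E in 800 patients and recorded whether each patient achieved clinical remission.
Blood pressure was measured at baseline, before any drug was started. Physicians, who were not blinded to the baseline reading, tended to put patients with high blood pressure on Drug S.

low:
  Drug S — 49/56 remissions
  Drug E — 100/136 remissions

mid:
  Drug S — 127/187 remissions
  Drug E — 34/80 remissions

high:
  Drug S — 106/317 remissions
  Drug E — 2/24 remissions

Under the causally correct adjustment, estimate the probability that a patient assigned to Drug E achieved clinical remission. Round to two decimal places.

The stratified and pooled comparisons disagree (Drug S wins within each blood pressure; Drug E wins overall), so the answer turns on the causal role of blood pressure.
Blood pressure is set before the drug has any effect — it is not caused by the drug — and it independently drives the outcome. That makes it a confounder, so the causal comparison is within blood pressure levels.
Standardising Drug E to the population blood pressure mix: 0.240·100/136 + 0.334·34/80 + 0.426·2/24 = 0.354.

0.35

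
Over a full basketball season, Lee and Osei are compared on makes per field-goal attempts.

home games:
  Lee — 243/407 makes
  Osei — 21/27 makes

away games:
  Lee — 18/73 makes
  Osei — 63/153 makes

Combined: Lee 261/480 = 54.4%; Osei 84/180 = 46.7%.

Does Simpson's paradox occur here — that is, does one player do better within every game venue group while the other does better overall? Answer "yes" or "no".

Within each game venue level (home games 59.7% vs 77.8%; away games 24.7% vs 41.2%), Osei has the higher rate every time. Pooled: 54.4% vs 46.7% — Lee has the higher rate overall. The two comparisons disagree.

yes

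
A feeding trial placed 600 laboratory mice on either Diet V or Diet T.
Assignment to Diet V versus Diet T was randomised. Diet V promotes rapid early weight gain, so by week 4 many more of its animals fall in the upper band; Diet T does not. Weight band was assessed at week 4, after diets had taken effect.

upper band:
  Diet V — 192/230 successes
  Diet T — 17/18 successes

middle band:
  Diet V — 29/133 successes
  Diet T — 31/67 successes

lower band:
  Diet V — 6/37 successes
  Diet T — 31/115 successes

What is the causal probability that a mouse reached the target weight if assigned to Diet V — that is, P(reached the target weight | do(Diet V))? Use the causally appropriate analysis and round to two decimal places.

0.57

The stratified and pooled comparisons disagree (Diet T wins within each week-4 weight band; Diet V wins overall), so the answer turns on the causal role of week-4 weight band.
The distribution of week-4 weight band is itself part of what the diet does — it is an intermediate outcome. Holding it fixed would remove that part of the effect; the total effect is the pooled difference.
So P(outcome | do(Diet V)) is just the pooled rate for Diet V: 227/400 = 0.568.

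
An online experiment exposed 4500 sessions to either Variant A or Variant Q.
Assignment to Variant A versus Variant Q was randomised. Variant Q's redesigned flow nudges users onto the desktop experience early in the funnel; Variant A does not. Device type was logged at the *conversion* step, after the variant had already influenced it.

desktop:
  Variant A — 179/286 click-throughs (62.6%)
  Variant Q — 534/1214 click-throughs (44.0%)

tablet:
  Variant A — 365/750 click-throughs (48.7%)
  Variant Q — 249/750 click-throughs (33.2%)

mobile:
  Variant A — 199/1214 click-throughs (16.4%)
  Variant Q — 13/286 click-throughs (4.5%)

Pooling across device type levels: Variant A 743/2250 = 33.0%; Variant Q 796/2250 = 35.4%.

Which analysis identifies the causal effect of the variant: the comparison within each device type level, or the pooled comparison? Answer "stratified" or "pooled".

pooled

The device type-specific comparison favours Variant A throughout, but the pooled figures favour Variant Q. The question is whether to condition on device type.
Device type lies on the pathway variant → device type → outcome, so adjusting for it blocks the indirect effect. For the total causal effect of variant, use the unadjusted pooled rates.
Pooled: Variant A 33.0% vs Variant Q 35.4%; Variant Q is higher overall.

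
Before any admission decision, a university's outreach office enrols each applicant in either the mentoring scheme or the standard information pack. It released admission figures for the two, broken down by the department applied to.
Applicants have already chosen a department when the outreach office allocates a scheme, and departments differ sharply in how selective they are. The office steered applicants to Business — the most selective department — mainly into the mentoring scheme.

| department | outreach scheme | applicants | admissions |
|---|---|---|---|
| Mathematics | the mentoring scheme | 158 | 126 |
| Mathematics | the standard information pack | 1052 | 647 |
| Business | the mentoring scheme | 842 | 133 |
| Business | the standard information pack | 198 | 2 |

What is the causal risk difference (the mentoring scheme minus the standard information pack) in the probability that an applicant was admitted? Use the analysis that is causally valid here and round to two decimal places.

+0.17

The department-specific comparison favours the mentoring scheme throughout, but the pooled figures favour the standard information pack. The question is whether to condition on department.
Here department is a common cause — it drives both which outreach scheme a case falls under and the outcome. The crude comparison mixes populations; the stratum-specific rates are the causally relevant ones.
Adjusting over the population distribution of department: 0.538·(0.797−0.615) + 0.462·(0.158−0.010) = +0.166.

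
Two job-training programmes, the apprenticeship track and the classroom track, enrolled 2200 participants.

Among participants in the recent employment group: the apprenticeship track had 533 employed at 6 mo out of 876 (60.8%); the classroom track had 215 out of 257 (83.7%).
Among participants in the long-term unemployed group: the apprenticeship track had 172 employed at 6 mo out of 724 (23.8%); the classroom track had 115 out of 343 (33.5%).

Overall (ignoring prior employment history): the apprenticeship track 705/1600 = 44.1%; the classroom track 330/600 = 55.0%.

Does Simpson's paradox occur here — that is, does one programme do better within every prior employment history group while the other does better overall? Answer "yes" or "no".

no

Within each prior employment history level (recent employment 60.8% vs 83.7%; long-term unemployed 23.8% vs 33.5%), the classroom track has the higher rate every time. Pooled: 44.1% vs 55.0% — the classroom track has the higher rate overall. They agree.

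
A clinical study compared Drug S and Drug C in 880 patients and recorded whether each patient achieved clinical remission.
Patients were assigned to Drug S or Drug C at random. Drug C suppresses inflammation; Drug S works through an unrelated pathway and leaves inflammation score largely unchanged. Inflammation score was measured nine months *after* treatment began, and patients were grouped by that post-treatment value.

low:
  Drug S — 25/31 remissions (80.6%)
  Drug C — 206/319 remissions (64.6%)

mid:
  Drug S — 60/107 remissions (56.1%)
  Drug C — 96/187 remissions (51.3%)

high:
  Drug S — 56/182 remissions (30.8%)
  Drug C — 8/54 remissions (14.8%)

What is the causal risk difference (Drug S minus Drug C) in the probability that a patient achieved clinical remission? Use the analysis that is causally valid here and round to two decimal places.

-0.11

Drug S is higher inside every inflammation score stratum but Drug C is higher in aggregate. Whether to stratify depends on how inflammation score relates to the drug.
Inflammation score is recorded after the drug and is itself shifted by it — it sits on the causal path from drug to outcome. Conditioning on a mediator would strip out part of the effect we want; the pooled comparison gives the total causal effect.
The causal difference is the pooled difference: 0.441 − 0.554 = -0.113.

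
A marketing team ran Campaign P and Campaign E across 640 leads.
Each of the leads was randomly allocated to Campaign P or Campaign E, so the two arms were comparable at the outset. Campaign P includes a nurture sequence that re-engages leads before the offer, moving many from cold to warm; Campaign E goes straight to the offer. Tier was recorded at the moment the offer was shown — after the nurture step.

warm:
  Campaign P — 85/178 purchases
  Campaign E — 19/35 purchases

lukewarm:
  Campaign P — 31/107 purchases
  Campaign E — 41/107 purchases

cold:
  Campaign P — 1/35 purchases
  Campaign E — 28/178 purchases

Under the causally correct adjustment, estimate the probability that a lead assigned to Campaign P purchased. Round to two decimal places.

Stratifying would compare campaigns among leads the campaigns themselves sorted into engagement tier groups — a form of selection on an intermediate. The unconditioned pooled rates give the total causal effect.
So P(outcome | do(Campaign P)) is just the pooled rate for Campaign P: 117/320 = 0.366.

0.37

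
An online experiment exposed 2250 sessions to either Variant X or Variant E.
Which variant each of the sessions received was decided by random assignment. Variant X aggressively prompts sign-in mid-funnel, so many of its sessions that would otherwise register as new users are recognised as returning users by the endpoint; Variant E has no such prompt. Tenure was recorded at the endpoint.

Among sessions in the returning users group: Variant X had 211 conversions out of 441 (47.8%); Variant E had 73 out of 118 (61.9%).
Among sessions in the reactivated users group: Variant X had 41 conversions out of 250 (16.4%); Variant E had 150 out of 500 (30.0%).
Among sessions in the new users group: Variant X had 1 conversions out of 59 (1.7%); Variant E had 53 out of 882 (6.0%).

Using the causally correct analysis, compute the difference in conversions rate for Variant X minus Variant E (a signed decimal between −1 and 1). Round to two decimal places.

+0.15

Within every user tenure level Variant E has the higher rate, yet pooled Variant X does — Simpson's reversal.
User tenure is downstream of the variant. One should not condition on a consequence of treatment, so the overall rates are the right comparison.
The causal difference is the pooled difference: 0.337 − 0.184 = +0.153.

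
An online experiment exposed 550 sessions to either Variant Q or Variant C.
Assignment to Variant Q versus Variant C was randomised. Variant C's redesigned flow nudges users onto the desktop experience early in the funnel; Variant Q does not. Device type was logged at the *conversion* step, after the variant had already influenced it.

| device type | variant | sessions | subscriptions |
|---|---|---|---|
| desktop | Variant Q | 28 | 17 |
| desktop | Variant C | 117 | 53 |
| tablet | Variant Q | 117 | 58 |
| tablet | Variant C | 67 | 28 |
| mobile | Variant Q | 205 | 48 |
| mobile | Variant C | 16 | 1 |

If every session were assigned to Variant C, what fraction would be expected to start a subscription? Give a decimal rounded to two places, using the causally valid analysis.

0.41

Because the variant influences device type, device type is a post-treatment mediator, not a confounder. Stratifying on it would bias the estimate; the causal effect is the crude pooled difference.
So P(outcome | do(Variant C)) is just the pooled rate for Variant C: 82/200 = 0.410.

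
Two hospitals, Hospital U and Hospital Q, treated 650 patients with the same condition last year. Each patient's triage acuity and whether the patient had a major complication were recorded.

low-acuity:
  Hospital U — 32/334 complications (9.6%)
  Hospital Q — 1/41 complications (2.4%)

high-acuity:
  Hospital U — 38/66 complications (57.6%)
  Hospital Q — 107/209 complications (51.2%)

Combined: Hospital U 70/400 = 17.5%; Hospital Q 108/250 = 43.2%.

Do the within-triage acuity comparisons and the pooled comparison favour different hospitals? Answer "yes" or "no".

Within each triage acuity level (low-acuity 9.6% vs 2.4%; high-acuity 57.6% vs 51.2%), Hospital Q has the lower rate every time. Pooled: 17.5% vs 43.2% — Hospital U has the lower rate overall. The two comparisons disagree.

yes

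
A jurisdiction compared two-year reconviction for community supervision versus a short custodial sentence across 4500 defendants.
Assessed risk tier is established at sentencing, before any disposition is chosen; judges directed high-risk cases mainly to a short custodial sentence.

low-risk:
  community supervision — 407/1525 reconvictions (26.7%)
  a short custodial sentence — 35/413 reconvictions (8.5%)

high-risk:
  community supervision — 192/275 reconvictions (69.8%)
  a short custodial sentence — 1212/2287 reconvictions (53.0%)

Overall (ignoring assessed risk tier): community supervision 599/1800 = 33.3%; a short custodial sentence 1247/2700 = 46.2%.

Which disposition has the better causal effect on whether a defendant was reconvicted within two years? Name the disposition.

a short custodial sentence

The stratified and pooled comparisons disagree (a short custodial sentence wins within each assessed risk tier; community supervision wins overall), so the answer turns on the causal role of assessed risk tier.
Assessed risk tier satisfies the back-door criterion: it is not a descendant of the disposition, and it blocks the spurious path from disposition to outcome. Adjusting for it (i.e., using the within-assessed risk tier rates) gives the causal effect.
Within each level — low-risk: 26.7% vs 8.5%; high-risk: 69.8% vs 53.0% — a short custodial sentence is lower every time.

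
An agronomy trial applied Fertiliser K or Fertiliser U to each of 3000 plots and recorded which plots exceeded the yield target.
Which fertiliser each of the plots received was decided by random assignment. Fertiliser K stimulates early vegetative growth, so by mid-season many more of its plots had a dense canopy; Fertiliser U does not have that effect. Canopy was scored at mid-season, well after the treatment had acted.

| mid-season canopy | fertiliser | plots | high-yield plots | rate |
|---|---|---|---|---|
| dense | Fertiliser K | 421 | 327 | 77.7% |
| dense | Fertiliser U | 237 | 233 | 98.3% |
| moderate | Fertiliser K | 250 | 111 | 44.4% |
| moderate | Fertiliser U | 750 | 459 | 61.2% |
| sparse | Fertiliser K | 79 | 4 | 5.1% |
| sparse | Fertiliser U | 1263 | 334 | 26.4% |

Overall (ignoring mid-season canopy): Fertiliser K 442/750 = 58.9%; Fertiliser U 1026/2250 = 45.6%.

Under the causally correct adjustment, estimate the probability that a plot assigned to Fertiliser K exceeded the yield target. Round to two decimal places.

0.59

Stratifying would compare fertilisers among plots the fertilisers themselves sorted into mid-season canopy groups — a form of selection on an intermediate. The unconditioned pooled rates give the total causal effect.
So P(outcome | do(Fertiliser K)) is just the pooled rate for Fertiliser K: 442/750 = 0.589.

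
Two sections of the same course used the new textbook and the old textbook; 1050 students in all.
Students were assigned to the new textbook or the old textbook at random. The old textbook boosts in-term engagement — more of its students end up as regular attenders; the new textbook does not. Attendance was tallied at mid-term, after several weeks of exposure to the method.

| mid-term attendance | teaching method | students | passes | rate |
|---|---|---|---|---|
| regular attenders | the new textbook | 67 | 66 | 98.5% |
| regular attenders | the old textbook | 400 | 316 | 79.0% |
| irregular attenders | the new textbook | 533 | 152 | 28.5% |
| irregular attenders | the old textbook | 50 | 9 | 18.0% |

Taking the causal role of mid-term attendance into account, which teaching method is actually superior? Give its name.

the old textbook

the new textbook is higher inside every mid-term attendance stratum but the old textbook is higher in aggregate. Whether to stratify depends on how mid-term attendance relates to the teaching method.
Because the teaching method influences mid-term attendance, mid-term attendance is a post-treatment mediator, not a confounder. Stratifying on it would bias the estimate; the causal effect is the crude pooled difference.
Pooled: the new textbook 36.3% vs the old textbook 72.2%; the old textbook is higher overall.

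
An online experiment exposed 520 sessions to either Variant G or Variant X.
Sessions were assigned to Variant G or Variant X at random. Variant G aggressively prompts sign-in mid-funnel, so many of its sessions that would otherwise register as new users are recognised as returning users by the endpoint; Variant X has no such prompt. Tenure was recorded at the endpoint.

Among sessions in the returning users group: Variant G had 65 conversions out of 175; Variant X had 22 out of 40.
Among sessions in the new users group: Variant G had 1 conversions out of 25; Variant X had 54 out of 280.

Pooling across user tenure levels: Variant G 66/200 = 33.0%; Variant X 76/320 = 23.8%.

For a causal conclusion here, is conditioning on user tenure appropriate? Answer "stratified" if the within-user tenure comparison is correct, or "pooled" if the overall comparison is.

pooled

The stratified and pooled comparisons disagree (Variant X wins within each user tenure; Variant G wins overall), so the answer turns on the causal role of user tenure.
The distribution of user tenure is itself part of what the variant does — it is an intermediate outcome. Holding it fixed would remove that part of the effect; the total effect is the pooled difference.
Pooled: Variant G 33.0% vs Variant X 23.8%; Variant G is higher overall.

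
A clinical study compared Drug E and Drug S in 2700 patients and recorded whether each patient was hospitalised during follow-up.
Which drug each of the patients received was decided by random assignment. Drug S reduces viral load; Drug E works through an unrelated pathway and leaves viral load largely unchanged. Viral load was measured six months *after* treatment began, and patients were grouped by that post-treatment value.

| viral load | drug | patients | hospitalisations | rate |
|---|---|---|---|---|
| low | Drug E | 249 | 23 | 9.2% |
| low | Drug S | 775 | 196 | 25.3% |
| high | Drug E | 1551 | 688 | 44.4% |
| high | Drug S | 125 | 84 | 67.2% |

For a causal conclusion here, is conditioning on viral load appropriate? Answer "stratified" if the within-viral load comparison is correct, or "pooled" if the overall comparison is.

Viral load is downstream of the drug. One should not condition on a consequence of treatment, so the overall rates are the right comparison.
Pooled: Drug E 39.5% vs Drug S 31.1%; Drug S is lower overall.

pooled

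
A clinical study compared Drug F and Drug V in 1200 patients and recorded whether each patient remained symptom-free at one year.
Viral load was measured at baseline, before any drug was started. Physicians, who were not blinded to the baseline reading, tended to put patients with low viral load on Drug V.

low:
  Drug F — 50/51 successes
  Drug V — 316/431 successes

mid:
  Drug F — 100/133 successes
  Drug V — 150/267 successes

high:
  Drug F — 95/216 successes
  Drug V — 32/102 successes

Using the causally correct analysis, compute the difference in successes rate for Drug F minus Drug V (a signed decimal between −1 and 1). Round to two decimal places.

+0.20

Viral load satisfies the back-door criterion: it is not a descendant of the drug, and it blocks the spurious path from drug to outcome. Adjusting for it (i.e., using the within-viral load rates) gives the causal effect.
Adjusting over the population distribution of viral load: 0.402·(0.980−0.733) + 0.333·(0.752−0.562) + 0.265·(0.440−0.314) = +0.196.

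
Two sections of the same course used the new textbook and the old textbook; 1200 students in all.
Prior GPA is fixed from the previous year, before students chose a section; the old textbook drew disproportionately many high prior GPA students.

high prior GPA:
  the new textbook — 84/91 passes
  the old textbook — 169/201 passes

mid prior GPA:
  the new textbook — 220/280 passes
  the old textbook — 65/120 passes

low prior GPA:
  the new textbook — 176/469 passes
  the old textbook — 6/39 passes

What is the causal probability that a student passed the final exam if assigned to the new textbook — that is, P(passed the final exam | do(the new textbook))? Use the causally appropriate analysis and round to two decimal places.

0.65

Within every prior GPA band level the new textbook has the higher rate, yet pooled the old textbook does — Simpson's reversal.
Prior GPA band is set before the teaching method has any effect — it is not caused by the teaching method — and it independently drives the outcome. That makes it a confounder, so the causal comparison is within prior GPA band levels.
Standardising the new textbook to the population prior GPA band mix: 0.243·84/91 + 0.333·220/280 + 0.423·176/469 = 0.645.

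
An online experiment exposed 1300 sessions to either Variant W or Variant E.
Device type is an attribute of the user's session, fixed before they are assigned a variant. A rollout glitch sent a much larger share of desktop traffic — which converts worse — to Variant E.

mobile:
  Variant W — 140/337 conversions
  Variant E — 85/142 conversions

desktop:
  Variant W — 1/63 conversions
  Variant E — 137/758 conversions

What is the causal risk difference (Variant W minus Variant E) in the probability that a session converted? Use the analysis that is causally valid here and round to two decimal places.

Within every device type level Variant E has the higher rate, yet pooled Variant W does — Simpson's reversal.
The imbalance in device type arose from how sessions were allocated, not from anything the variant did; and device type independently affects the outcome. The pooled gap is confounded — condition on device type.
Adjusting over the population distribution of device type: 0.368·(0.415−0.599) + 0.632·(0.016−0.181) = -0.172.

-0.17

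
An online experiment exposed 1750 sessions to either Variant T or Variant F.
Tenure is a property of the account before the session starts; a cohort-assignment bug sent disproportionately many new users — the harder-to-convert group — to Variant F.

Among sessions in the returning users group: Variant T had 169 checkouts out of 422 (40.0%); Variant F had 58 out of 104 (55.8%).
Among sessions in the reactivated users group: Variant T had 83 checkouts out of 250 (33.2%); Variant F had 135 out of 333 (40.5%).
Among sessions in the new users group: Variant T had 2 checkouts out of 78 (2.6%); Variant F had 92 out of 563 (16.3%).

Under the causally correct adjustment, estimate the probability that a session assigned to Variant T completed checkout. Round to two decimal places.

0.24

Since user tenure is a pre-existing factor (not a product of the variant) and it affects the outcome on its own, it is a confounder. The stratified rates, not the pooled rate, identify the causal effect.
Standardising Variant T to the population user tenure mix: 0.301·169/422 + 0.333·83/250 + 0.366·2/78 = 0.240.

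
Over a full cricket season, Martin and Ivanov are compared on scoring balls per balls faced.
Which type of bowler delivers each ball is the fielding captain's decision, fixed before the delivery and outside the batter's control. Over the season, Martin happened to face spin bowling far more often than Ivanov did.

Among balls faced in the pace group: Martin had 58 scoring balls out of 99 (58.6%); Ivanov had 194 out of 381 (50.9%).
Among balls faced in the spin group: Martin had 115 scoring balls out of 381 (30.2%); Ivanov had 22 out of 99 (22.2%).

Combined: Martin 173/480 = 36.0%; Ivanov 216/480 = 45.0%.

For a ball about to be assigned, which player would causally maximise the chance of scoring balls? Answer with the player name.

Within every bowling type level Martin has the higher rate, yet pooled Ivanov does — Simpson's reversal.
Bowling type is set before the player has any effect — it is not caused by the player — and it independently drives the outcome. That makes it a confounder, so the causal comparison is within bowling type levels.
Within each level — pace: 58.6% vs 50.9%; spin: 30.2% vs 22.2% — Martin is higher every time.

Martin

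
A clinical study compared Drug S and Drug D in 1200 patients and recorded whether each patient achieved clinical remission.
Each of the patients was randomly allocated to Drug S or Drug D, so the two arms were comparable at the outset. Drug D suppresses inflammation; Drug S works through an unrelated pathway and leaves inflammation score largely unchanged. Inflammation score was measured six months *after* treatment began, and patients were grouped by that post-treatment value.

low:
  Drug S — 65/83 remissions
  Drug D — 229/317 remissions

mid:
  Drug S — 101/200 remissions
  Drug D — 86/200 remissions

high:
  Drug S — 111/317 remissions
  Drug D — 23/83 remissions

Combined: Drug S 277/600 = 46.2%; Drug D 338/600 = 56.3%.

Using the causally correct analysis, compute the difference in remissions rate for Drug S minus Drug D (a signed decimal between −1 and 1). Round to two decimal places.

-0.10

Inflammation score lies on the pathway drug → inflammation score → outcome, so adjusting for it blocks the indirect effect. For the total causal effect of drug, use the unadjusted pooled rates.
The causal difference is the pooled difference: 0.462 − 0.563 = -0.102.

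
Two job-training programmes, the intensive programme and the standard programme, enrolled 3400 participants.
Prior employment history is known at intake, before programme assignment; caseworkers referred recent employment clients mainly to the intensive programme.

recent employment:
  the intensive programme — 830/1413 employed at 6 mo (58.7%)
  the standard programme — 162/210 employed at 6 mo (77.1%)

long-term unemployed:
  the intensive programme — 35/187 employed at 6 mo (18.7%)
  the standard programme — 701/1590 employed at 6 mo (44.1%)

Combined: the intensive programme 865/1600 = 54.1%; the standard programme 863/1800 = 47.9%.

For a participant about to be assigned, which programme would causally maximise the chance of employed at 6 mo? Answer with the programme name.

the standard programme

Within every prior employment history level the standard programme has the higher rate, yet pooled the intensive programme does — Simpson's reversal.
Since prior employment history is a pre-existing factor (not a product of the programme) and it affects the outcome on its own, it is a confounder. The stratified rates, not the pooled rate, identify the causal effect.
Within each level — recent employment: 58.7% vs 77.1%; long-term unemployed: 18.7% vs 44.1% — the standard programme is higher every time.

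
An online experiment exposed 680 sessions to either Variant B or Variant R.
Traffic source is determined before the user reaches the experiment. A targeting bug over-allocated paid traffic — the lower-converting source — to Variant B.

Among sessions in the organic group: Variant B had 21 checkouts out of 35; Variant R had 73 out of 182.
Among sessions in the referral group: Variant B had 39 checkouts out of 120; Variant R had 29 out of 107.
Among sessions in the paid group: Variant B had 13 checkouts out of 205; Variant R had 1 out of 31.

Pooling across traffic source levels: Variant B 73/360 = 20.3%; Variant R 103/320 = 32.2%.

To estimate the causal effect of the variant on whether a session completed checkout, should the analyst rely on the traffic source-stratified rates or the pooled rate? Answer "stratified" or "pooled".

The traffic source-specific comparison favours Variant B throughout, but the pooled figures favour Variant R. The question is whether to condition on traffic source.
Nothing the variant does changes traffic source; the imbalance is an allocation artefact. With traffic source also predicting the outcome, the pooled figure is confounded, and the within-stratum comparison is the causal one.
Within each level — organic: 60.0% vs 40.1%; referral: 32.5% vs 27.1%; paid: 6.3% vs 3.2% — Variant B is higher every time.

stratified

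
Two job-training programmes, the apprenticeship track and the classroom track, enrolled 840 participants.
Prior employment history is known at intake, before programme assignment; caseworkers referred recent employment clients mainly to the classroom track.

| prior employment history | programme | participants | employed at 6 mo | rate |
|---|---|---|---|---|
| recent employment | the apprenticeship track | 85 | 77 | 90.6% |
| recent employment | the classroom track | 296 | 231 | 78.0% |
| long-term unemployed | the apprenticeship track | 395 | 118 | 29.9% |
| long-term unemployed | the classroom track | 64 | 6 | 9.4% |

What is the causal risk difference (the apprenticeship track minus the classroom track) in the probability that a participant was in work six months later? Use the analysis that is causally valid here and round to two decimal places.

Here prior employment history is a common cause — it drives both which programme a case falls under and the outcome. The crude comparison mixes populations; the stratum-specific rates are the causally relevant ones.
Adjusting over the population distribution of prior employment history: 0.454·(0.906−0.780) + 0.546·(0.299−0.094) = +0.169.

+0.17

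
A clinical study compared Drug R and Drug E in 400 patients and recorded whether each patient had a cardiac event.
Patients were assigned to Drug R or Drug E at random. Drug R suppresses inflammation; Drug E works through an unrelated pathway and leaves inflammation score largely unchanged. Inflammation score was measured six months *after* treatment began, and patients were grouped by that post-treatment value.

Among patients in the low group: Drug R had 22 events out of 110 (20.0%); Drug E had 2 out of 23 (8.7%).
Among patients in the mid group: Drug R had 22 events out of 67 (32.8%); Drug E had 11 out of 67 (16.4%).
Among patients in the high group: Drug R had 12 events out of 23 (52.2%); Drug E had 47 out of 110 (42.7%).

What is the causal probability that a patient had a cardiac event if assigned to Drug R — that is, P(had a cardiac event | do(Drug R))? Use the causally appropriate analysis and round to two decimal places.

0.28

Inflammation score is recorded after the drug and is itself shifted by it — it sits on the causal path from drug to outcome. Conditioning on a mediator would strip out part of the effect we want; the pooled comparison gives the total causal effect.
So P(outcome | do(Drug R)) is just the pooled rate for Drug R: 56/200 = 0.280.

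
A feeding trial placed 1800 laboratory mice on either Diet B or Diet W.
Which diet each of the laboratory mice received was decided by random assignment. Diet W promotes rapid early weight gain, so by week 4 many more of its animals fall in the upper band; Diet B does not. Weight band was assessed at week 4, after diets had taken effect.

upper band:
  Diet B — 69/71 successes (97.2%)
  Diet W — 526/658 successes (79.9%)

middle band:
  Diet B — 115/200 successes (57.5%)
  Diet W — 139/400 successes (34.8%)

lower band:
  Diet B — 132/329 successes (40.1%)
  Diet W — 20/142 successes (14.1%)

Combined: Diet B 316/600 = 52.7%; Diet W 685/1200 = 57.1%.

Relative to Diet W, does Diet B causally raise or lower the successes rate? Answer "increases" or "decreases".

Because the diet influences week-4 weight band, week-4 weight band is a post-treatment mediator, not a confounder. Stratifying on it would bias the estimate; the causal effect is the crude pooled difference.
Pooled: Diet B 52.7% vs Diet W 57.1%; Diet W is higher overall.

decreases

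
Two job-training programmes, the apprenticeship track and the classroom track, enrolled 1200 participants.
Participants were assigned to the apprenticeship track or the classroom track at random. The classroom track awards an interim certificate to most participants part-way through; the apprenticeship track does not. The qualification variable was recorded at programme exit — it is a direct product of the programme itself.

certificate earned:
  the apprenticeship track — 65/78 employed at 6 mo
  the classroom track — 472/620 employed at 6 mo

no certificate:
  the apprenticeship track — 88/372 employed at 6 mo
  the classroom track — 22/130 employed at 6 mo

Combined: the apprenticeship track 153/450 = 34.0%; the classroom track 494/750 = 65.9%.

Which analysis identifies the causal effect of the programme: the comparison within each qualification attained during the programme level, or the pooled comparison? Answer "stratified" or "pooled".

pooled

Stratifying would compare programmes among participants the programmes themselves sorted into qualification attained during the programme groups — a form of selection on an intermediate. The unconditioned pooled rates give the total causal effect.
Pooled: the apprenticeship track 34.0% vs the classroom track 65.9%; the classroom track is higher overall.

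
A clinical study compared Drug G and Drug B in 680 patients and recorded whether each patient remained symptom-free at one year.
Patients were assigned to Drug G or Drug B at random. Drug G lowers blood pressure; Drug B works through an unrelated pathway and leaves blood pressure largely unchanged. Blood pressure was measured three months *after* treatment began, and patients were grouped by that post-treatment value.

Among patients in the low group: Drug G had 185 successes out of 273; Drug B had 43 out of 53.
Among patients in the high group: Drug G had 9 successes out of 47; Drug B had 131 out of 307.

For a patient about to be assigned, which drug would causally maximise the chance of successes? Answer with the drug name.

Drug G

Stratifying would compare drugs among patients the drugs themselves sorted into blood pressure groups — a form of selection on an intermediate. The unconditioned pooled rates give the total causal effect.
Pooled: Drug G 60.6% vs Drug B 48.3%; Drug G is higher overall.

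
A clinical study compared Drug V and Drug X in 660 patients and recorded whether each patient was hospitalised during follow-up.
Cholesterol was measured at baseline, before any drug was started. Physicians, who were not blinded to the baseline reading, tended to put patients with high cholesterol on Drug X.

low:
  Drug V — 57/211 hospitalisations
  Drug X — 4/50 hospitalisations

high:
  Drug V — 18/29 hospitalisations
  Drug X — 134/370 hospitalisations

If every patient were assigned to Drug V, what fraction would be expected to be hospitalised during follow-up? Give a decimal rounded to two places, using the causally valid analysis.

Drug X is lower inside every cholesterol stratum but Drug V is lower in aggregate. Whether to stratify depends on how cholesterol relates to the drug.
Cholesterol is set before the drug has any effect — it is not caused by the drug — and it independently drives the outcome. That makes it a confounder, so the causal comparison is within cholesterol levels.
Standardising Drug V to the population cholesterol mix: 0.395·57/211 + 0.605·18/29 = 0.482.

0.48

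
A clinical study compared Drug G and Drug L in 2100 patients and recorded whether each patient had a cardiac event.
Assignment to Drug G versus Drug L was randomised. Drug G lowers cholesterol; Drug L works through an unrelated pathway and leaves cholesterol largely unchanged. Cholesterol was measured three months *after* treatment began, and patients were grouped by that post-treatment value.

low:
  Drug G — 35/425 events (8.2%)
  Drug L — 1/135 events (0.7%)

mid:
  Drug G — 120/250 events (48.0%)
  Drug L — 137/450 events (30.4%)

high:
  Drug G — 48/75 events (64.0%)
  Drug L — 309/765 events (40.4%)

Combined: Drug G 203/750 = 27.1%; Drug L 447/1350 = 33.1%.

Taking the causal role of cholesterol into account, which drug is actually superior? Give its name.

The cholesterol-specific comparison favours Drug L throughout, but the pooled figures favour Drug G. The question is whether to condition on cholesterol.
Cholesterol lies on the pathway drug → cholesterol → outcome, so adjusting for it blocks the indirect effect. For the total causal effect of drug, use the unadjusted pooled rates.
Pooled: Drug G 27.1% vs Drug L 33.1%; Drug G is lower overall.

Drug G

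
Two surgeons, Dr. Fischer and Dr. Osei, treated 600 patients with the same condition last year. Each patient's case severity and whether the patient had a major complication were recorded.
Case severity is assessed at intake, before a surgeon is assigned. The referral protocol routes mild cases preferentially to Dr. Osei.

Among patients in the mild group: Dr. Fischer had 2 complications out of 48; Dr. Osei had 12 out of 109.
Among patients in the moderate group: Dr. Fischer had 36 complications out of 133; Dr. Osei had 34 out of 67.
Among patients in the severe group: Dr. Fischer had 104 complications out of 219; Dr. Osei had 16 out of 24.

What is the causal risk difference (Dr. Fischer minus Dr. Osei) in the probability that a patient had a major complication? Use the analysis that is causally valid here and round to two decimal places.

-0.17

Dr. Fischer is lower inside every case severity stratum but Dr. Osei is lower in aggregate. Whether to stratify depends on how case severity relates to the surgeon.
The imbalance in case severity arose from how patients were allocated, not from anything the surgeon did; and case severity independently affects the outcome. The pooled gap is confounded — condition on case severity.
Adjusting over the population distribution of case severity: 0.262·(0.042−0.110) + 0.333·(0.271−0.507) + 0.405·(0.475−0.667) = -0.175.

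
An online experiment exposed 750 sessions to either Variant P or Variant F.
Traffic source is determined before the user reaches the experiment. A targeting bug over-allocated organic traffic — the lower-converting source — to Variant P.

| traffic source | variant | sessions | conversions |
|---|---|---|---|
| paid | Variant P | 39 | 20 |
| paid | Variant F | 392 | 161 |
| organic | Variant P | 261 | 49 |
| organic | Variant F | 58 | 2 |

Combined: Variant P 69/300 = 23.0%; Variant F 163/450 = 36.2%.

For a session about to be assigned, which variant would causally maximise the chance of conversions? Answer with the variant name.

Variant P

Within every traffic source level Variant P has the higher rate, yet pooled Variant F does — Simpson's reversal.
Nothing the variant does changes traffic source; the imbalance is an allocation artefact. With traffic source also predicting the outcome, the pooled figure is confounded, and the within-stratum comparison is the causal one.
Within each level — paid: 51.3% vs 41.1%; organic: 18.8% vs 3.4% — Variant P is higher every time.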